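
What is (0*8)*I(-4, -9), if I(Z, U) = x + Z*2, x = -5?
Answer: 0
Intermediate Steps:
I(Z, U) = -5 + 2*Z (I(Z, U) = -5 + Z*2 = -5 + 2*Z)
(0*8)*I(-4, -9) = (0*8)*(-5 + 2*(-4)) = 0*(-5 - 8) = 0*(-13) = 0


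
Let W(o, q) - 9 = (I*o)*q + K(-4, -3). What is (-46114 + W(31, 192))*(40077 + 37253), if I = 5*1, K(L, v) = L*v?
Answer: -1263030890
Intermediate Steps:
I = 5
W(o, q) = 21 + 5*o*q (W(o, q) = 9 + ((5*o)*q - 4*(-3)) = 9 + (5*o*q + 12) = 9 + (12 + 5*o*q) = 21 + 5*o*q)
(-46114 + W(31, 192))*(40077 + 37253) = (-46114 + (21 + 5*31*192))*(40077 + 37253) = (-46114 + (21 + 29760))*77330 = (-46114 + 29781)*77330 = -16333*77330 = -1263030890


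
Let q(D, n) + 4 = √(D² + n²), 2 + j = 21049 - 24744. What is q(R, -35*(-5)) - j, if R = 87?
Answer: 3693 + 13*√226 ≈ 3888.4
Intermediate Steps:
j = -3697 (j = -2 + (21049 - 24744) = -2 - 3695 = -3697)
q(D, n) = -4 + √(D² + n²)
q(R, -35*(-5)) - j = (-4 + √(87² + (-35*(-5))²)) - 1*(-3697) = (-4 + √(7569 + 175²)) + 3697 = (-4 + √(7569 + 30625)) + 3697 = (-4 + √38194) + 3697 = (-4 + 13*√226) + 3697 = 3693 + 13*√226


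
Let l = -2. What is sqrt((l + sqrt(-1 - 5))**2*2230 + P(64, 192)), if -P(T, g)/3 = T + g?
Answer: 2*sqrt(-1307 - 2230*I*sqrt(6)) ≈ 92.839 - 117.67*I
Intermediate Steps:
P(T, g) = -3*T - 3*g (P(T, g) = -3*(T + g) = -3*T - 3*g)
sqrt((l + sqrt(-1 - 5))**2*2230 + P(64, 192)) = sqrt((-2 + sqrt(-1 - 5))**2*2230 + (-3*64 - 3*192)) = sqrt((-2 + sqrt(-6))**2*2230 + (-192 - 576)) = sqrt((-2 + I*sqrt(6))**2*2230 - 768) = sqrt(2230*(-2 + I*sqrt(6))**2 - 768) = sqrt(-768 + 2230*(-2 + I*sqrt(6))**2)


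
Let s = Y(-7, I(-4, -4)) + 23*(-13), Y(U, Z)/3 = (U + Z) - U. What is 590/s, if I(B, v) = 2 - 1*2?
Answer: -590/299 ≈ -1.9732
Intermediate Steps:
I(B, v) = 0 (I(B, v) = 2 - 2 = 0)
Y(U, Z) = 3*Z (Y(U, Z) = 3*((U + Z) - U) = 3*Z)
s = -299 (s = 3*0 + 23*(-13) = 0 - 299 = -299)
590/s = 590/(-299) = 590*(-1/299) = -590/299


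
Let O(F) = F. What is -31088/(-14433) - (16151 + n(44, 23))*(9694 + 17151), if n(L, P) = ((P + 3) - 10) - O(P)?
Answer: -6255055488352/14433 ≈ -4.3339e+8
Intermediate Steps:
n(L, P) = -7 (n(L, P) = ((P + 3) - 10) - P = ((3 + P) - 10) - P = (-7 + P) - P = -7)
-31088/(-14433) - (16151 + n(44, 23))*(9694 + 17151) = -31088/(-14433) - (16151 - 7)*(9694 + 17151) = -31088*(-1/14433) - 16144*26845 = 31088/14433 - 1*433385680 = 31088/14433 - 433385680 = -6255055488352/14433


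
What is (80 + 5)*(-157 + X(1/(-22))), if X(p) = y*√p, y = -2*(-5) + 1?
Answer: -13345 + 85*I*√22/2 ≈ -13345.0 + 199.34*I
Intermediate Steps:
y = 11 (y = 10 + 1 = 11)
X(p) = 11*√p
(80 + 5)*(-157 + X(1/(-22))) = (80 + 5)*(-157 + 11*√(1/(-22))) = 85*(-157 + 11*√(1*(-1/22))) = 85*(-157 + 11*√(-1/22)) = 85*(-157 + 11*(I*√22/22)) = 85*(-157 + I*√22/2) = -13345 + 85*I*√22/2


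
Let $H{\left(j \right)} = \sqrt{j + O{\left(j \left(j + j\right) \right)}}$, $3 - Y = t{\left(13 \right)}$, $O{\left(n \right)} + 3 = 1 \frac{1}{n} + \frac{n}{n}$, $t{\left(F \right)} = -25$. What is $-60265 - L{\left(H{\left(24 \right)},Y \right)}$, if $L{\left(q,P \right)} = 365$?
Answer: $-60630$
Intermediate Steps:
$O{\left(n \right)} = -2 + \frac{1}{n}$ ($O{\left(n \right)} = -3 + \left(1 \frac{1}{n} + \frac{n}{n}\right) = -3 + \left(\frac{1}{n} + 1\right) = -3 + \left(1 + \frac{1}{n}\right) = -2 + \frac{1}{n}$)
$Y = 28$ ($Y = 3 - -25 = 3 + 25 = 28$)
$H{\left(j \right)} = \sqrt{-2 + j + \frac{1}{2 j^{2}}}$ ($H{\left(j \right)} = \sqrt{j - \left(2 - \frac{1}{j \left(j + j\right)}\right)} = \sqrt{j - \left(2 - \frac{1}{j 2 j}\right)} = \sqrt{j - \left(2 - \frac{1}{2 j^{2}}\right)} = \sqrt{-2 + j + \frac{1}{2 j^{2}}}$)
$-60265 - L{\left(H{\left(24 \right)},Y \right)} = -60265 - 365 = -60630$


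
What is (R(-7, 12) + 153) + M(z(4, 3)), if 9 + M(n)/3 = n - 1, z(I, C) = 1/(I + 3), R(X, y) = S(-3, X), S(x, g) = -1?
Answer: 857/7 ≈ 122.43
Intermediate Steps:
R(X, y) = -1
z(I, C) = 1/(3 + I)
M(n) = -30 + 3*n (M(n) = -27 + 3*(n - 1) = -27 + 3*(-1 + n) = -27 + (-3 + 3*n) = -30 + 3*n)
(R(-7, 12) + 153) + M(z(4, 3)) = (-1 + 153) + (-30 + 3/(3 + 4)) = 152 + (-30 + 3/7) = 152 - 207/7 = 857/7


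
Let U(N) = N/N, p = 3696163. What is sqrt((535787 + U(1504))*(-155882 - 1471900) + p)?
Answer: 7*I*sqrt(17798823797) ≈ 9.3389e+5*I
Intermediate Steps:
U(N) = 1
sqrt((535787 + U(1504))*(-155882 - 1471900) + p) = sqrt((535787 + 1)*(-155882 - 1471900) + 3696163) = sqrt(535788*(-1627782) + 3696163) = sqrt(-872146062216 + 3696163) = sqrt(-872142366053) = 7*I*sqrt(17798823797)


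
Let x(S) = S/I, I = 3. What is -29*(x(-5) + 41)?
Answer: -3422/3 ≈ -1140.7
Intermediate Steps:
x(S) = S/3
-29*(x(-5) + 41) = -29*((⅓)*(-5) + 41) = -29*(-5/3 + 41) = -29*118/3 = -3422/3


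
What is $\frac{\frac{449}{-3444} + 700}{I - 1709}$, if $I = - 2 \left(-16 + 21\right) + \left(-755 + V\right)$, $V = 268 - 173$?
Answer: $- \frac{2410351}{8193276} \approx -0.29419$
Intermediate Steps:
$V = 95$
$I = -670$ ($I = - 2 \left(-16 + 21\right) + \left(-755 + 95\right) = \left(-2\right) 5 - 660 = -10 - 660 = -670$)
$\frac{\frac{449}{-3444} + 700}{I - 1709} = \frac{\frac{449}{-3444} + 700}{-670 - 1709} = \frac{449 \left(- \frac{1}{3444}\right) + 700}{-2379} = \left(- \frac{449}{3444} + 700\right) \left(- \frac{1}{2379}\right) = \frac{2410351}{3444} \left(- \frac{1}{2379}\right) = - \frac{2410351}{8193276}$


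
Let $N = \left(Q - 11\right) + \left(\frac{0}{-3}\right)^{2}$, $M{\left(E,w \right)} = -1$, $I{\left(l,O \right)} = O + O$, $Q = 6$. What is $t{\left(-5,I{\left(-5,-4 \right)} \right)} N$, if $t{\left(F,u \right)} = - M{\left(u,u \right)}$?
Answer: $-5$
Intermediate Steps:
$I{\left(l,O \right)} = 2 O$
$t{\left(F,u \right)} = 1$ ($t{\left(F,u \right)} = \left(-1\right) \left(-1\right) = 1$)
$N = -5$ ($N = \left(6 - 11\right) + \left(\frac{0}{-3}\right)^{2} = -5 + \left(0 \left(- \frac{1}{3}\right)\right)^{2} = -5 + 0^{2} = -5 + 0 = -5$)
$t{\left(-5,I{\left(-5,-4 \right)} \right)} N = 1 \left(-5\right) = -5$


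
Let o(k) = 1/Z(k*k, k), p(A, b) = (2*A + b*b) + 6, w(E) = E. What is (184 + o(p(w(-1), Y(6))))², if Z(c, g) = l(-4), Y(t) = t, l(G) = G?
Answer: 540225/16 ≈ 33764.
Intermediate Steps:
Z(c, g) = -4
p(A, b) = 6 + b² + 2*A (p(A, b) = (2*A + b²) + 6 = (b² + 2*A) + 6 = 6 + b² + 2*A)
o(k) = -¼ (o(k) = 1/(-4) = -¼)
(184 + o(p(w(-1), Y(6))))² = (184 - ¼)² = (735/4)² = 540225/16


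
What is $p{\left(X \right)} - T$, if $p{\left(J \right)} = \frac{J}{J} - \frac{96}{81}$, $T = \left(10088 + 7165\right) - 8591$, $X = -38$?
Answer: $- \frac{233879}{27} \approx -8662.2$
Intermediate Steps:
$T = 8662$ ($T = 17253 - 8591 = 8662$)
$p{\left(J \right)} = - \frac{5}{27}$ ($p{\left(J \right)} = 1 - \frac{32}{27} = - \frac{5}{27}$)
$p{\left(X \right)} - T = - \frac{5}{27} - 8662 = - \frac{233879}{27}$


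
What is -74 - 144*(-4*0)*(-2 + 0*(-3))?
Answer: -74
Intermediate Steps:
-74 - 144*(-4*0)*(-2 + 0*(-3)) = -74 - 0*(-2 + 0) = -74 - 0*(-2) = -74 - 144*0 = -74 + 0 = -74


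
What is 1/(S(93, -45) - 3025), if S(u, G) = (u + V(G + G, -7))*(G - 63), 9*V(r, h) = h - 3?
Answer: -1/12949 ≈ -7.7226e-5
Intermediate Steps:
V(r, h) = -1/3 + h/9 (V(r, h) = (h - 3)/9 = (-3 + h)/9 = -1/3 + h/9)
S(u, G) = (-63 + G)*(-10/9 + u) (S(u, G) = (u + (-1/3 + (1/9)*(-7)))*(G - 63) = (u + (-1/3 - 7/9))*(-63 + G) = (u - 10/9)*(-63 + G) = (-10/9 + u)*(-63 + G) = (-63 + G)*(-10/9 + u))
1/(S(93, -45) - 3025) = 1/((70 - 63*93 - 10/9*(-45) - 45*93) - 3025) = 1/((70 - 5859 + 50 - 4185) - 3025) = 1/(-9924 - 3025) = 1/(-12949) = -1/12949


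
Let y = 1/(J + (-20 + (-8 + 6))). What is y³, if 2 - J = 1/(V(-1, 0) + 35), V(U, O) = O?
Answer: -42875/344472101 ≈ -0.00012447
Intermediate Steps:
J = 69/35 (J = 2 - 1/(0 + 35) = 2 - 1/35 = 69/35 ≈ 1.9714)
y = -35/701 (y = 1/(69/35 + (-20 + (-8 + 6))) = 1/(69/35 + (-20 - 2)) = 1/(69/35 - 22) = 1/(-701/35) = -35/701 ≈ -0.049929)
y³ = (-35/701)³ = -42875/344472101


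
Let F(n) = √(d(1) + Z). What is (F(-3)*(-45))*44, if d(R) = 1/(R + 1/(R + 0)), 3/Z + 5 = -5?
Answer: -396*√5 ≈ -885.48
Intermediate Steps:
Z = -3/10 (Z = 3/(-5 - 5) = 3/(-10) = 3*(-⅒) = -3/10 ≈ -0.30000)
d(R) = 1/(R + 1/R)
F(n) = √5/5 (F(n) = √(1/(1 + 1²) - 3/10) = √(1/(1 + 1) - 3/10) = √(1/2 - 3/10) = √(1*(½) - 3/10) = √(½ - 3/10) = √(⅕) = √5/5)
(F(-3)*(-45))*44 = ((√5/5)*(-45))*44 = -9*√5*44 = -396*√5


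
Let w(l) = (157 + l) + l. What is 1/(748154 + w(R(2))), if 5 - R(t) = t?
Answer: 1/748317 ≈ 1.3363e-6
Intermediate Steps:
R(t) = 5 - t
w(l) = 157 + 2*l
1/(748154 + w(R(2))) = 1/(748154 + (157 + 2*(5 - 1*2))) = 1/(748154 + (157 + 2*(5 - 2))) = 1/(748154 + (157 + 2*3)) = 1/(748154 + (157 + 6)) = 1/(748154 + 163) = 1/748317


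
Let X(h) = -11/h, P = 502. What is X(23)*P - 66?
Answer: -7040/23 ≈ -306.09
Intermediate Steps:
X(23)*P - 66 = -11/23*502 - 66 = -5522/23 - 66 = -7040/23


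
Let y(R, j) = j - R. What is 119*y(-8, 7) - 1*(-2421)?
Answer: 4206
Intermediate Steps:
119*y(-8, 7) - 1*(-2421) = 119*(7 - 1*(-8)) - 1*(-2421) = 119*(7 + 8) + 2421 = 119*15 + 2421 = 1785 + 2421 = 4206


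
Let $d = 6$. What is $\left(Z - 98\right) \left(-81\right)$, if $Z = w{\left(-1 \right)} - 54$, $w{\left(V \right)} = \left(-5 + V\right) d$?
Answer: $15228$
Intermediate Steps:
$w{\left(V \right)} = -30 + 6 V$ ($w{\left(V \right)} = \left(-5 + V\right) 6 = -30 + 6 V$)
$Z = -90$ ($Z = \left(-30 + 6 \left(-1\right)\right) - 54 = \left(-30 - 6\right) - 54 = -36 - 54 = -90$)
$\left(Z - 98\right) \left(-81\right) = \left(-90 - 98\right) \left(-81\right) = \left(-188\right) \left(-81\right) = 15228$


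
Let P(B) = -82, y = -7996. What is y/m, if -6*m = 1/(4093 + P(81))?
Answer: 192431736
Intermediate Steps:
m = -1/24066 (m = -1/(6*(4093 - 82)) = -⅙/4011 = -⅙*1/4011 = -1/24066 ≈ -4.1552e-5)
y/m = -7996/(-1/24066) = -7996*(-24066) = 192431736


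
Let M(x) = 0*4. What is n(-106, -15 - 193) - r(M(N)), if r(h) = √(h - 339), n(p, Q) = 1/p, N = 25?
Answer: -1/106 - I*√339 ≈ -0.009434 - 18.412*I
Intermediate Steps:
M(x) = 0
r(h) = √(-339 + h)
n(-106, -15 - 193) - r(M(N)) = 1/(-106) - √(-339 + 0) = -1/106 - √(-339) = -1/106 - I*√339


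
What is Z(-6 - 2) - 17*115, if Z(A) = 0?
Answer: -1955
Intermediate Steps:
Z(-6 - 2) - 17*115 = 0 - 17*115 = 0 - 1955 = -1955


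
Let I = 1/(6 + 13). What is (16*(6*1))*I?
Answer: 96/19 ≈ 5.0526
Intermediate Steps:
I = 1/19 ≈ 0.052632
(16*(6*1))*I = (16*(6*1))*(1/19) = (16*6)*(1/19) = 96*(1/19) = 96/19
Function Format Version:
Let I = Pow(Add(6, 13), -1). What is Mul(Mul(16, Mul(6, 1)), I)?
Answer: Rational(96, 19) ≈ 5.0526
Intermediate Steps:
I = Rational(1, 19) (I = Pow(19, -1) = Rational(1, 19) ≈ 0.052632)
Mul(Mul(16, Mul(6, 1)), I) = Mul(Mul(16, Mul(6, 1)), Rational(1, 19)) = Mul(Mul(16, 6), Rational(1, 19)) = Mul(96, Rational(1, 19)) = Rational(96, 19)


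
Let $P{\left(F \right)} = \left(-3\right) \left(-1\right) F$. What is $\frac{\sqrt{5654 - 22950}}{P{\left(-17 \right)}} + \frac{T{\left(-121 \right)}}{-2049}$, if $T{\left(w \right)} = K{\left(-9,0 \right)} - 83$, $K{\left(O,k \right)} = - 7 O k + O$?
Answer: $\frac{92}{2049} - \frac{4 i \sqrt{1081}}{51} \approx 0.0449 - 2.5787 i$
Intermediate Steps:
$K{\left(O,k \right)} = O - 7 O k$ ($K{\left(O,k \right)} = - 7 O k + O = O - 7 O k$)
$T{\left(w \right)} = -92$ ($T{\left(w \right)} = - 9 \left(1 - 0\right) - 83 = - 9 \left(1 + 0\right) - 83 = \left(-9\right) 1 - 83 = -9 - 83 = -92$)
$P{\left(F \right)} = 3 F$
$\frac{\sqrt{5654 - 22950}}{P{\left(-17 \right)}} + \frac{T{\left(-121 \right)}}{-2049} = \frac{\sqrt{5654 - 22950}}{3 \left(-17\right)} - \frac{92}{-2049} = \frac{\sqrt{-17296}}{-51} - - \frac{92}{2049} = 4 i \sqrt{1081} \left(- \frac{1}{51}\right) + \frac{92}{2049} = - \frac{4 i \sqrt{1081}}{51} + \frac{92}{2049} = \frac{92}{2049} - \frac{4 i \sqrt{1081}}{51}$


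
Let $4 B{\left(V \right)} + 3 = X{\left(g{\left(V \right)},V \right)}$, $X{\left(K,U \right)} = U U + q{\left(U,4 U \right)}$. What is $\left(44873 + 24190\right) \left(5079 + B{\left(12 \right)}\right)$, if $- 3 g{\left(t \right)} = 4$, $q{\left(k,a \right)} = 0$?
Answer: $\frac{1412821791}{4} \approx 3.5321 \cdot 10^{8}$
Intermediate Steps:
$g{\left(t \right)} = - \frac{4}{3}$ ($g{\left(t \right)} = \left(- \frac{1}{3}\right) 4 = - \frac{4}{3}$)
$X{\left(K,U \right)} = U^{2}$ ($X{\left(K,U \right)} = U U + 0 = U^{2} + 0 = U^{2}$)
$B{\left(V \right)} = - \frac{3}{4} + \frac{V^{2}}{4}$
$\left(44873 + 24190\right) \left(5079 + B{\left(12 \right)}\right) = \left(44873 + 24190\right) \left(5079 - \left(\frac{3}{4} - \frac{12^{2}}{4}\right)\right) = 69063 \left(5079 + \left(- \frac{3}{4} + \frac{1}{4} \cdot 144\right)\right) = 69063 \left(5079 + \left(- \frac{3}{4} + 36\right)\right) = 69063 \left(5079 + \frac{141}{4}\right) = 69063 \cdot \frac{20457}{4} = \frac{1412821791}{4}$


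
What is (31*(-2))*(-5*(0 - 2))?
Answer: -620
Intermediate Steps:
(31*(-2))*(-5*(0 - 2)) = -(-310)*(-2) = -62*10 = -620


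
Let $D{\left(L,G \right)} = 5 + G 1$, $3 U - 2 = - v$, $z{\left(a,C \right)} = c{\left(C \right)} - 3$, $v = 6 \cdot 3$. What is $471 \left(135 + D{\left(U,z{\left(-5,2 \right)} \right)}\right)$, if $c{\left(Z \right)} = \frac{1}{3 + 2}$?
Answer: $\frac{323106}{5} \approx 64621.0$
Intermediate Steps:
$v = 18$
$c{\left(Z \right)} = \frac{1}{5}$
$z{\left(a,C \right)} = - \frac{14}{5}$ ($z{\left(a,C \right)} = \frac{1}{5} - 3 = - \frac{14}{5}$)
$U = - \frac{16}{3}$ ($U = \frac{2}{3} + \frac{\left(-1\right) 18}{3} = \frac{2}{3} + \frac{1}{3} \left(-18\right) = \frac{2}{3} - 6 = - \frac{16}{3} \approx -5.3333$)
$D{\left(L,G \right)} = 5 + G$
$471 \left(135 + D{\left(U,z{\left(-5,2 \right)} \right)}\right) = 471 \left(135 + \left(5 - \frac{14}{5}\right)\right) = 471 \left(135 + \frac{11}{5}\right) = 471 \cdot \frac{686}{5} = \frac{323106}{5}$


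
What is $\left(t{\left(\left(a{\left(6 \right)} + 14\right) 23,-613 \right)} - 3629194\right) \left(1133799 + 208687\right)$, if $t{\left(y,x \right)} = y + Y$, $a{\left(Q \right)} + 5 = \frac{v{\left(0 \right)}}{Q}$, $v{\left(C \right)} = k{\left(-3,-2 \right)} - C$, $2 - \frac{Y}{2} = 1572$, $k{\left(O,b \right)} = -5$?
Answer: $- \frac{14628316136111}{3} \approx -4.8761 \cdot 10^{12}$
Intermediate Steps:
$Y = -3140$ ($Y = 4 - 3144 = -3140$)
$v{\left(C \right)} = -5 - C$
$a{\left(Q \right)} = -5 - \frac{5}{Q}$ ($a{\left(Q \right)} = -5 + \frac{-5 - 0}{Q} = -5 + \frac{-5 + 0}{Q} = -5 - \frac{5}{Q}$)
$t{\left(y,x \right)} = -3140 + y$ ($t{\left(y,x \right)} = y - 3140 = -3140 + y$)
$\left(t{\left(\left(a{\left(6 \right)} + 14\right) 23,-613 \right)} - 3629194\right) \left(1133799 + 208687\right) = \left(\left(-3140 + \left(\left(-5 - \frac{5}{6}\right) + 14\right) 23\right) - 3629194\right) \left(1133799 + 208687\right) = \left(\left(-3140 + \left(\left(-5 - \frac{5}{6}\right) + 14\right) 23\right) - 3629194\right) 1342486 = \left(\left(-3140 + \left(- \frac{35}{6} + 14\right) 23\right) - 3629194\right) 1342486 = \left(\left(-3140 + \frac{49}{6} \cdot 23\right) - 3629194\right) 1342486 = \left(\left(-3140 + \frac{1127}{6}\right) - 3629194\right) 1342486 = \left(- \frac{17713}{6} - 3629194\right) 1342486 = \left(- \frac{21792877}{6}\right) 1342486 = - \frac{14628316136111}{3}$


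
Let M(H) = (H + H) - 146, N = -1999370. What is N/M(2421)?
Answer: -999685/2348 ≈ -425.76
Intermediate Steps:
M(H) = -146 + 2*H (M(H) = 2*H - 146 = -146 + 2*H)
N/M(2421) = -1999370/(-146 + 2*2421) = -1999370/(-146 + 4842) = -1999370/4696 = -1999370*1/4696 = -999685/2348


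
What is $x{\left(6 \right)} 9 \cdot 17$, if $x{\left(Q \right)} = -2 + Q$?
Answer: $612$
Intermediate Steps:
$x{\left(6 \right)} 9 \cdot 17 = \left(-2 + 6\right) 9 \cdot 17 = 4 \cdot 9 \cdot 17 = 36 \cdot 17 = 612$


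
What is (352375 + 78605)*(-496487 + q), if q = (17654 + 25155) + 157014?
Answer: -127856250720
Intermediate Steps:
q = 199823 (q = 42809 + 157014 = 199823)
(352375 + 78605)*(-496487 + q) = (352375 + 78605)*(-496487 + 199823) = 430980*(-296664) = -127856250720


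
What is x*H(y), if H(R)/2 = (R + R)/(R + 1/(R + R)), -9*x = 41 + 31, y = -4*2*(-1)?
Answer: -4096/129 ≈ -31.752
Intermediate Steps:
y = 8 (y = -8*(-1) = 8)
x = -8 (x = -(41 + 31)/9 = -⅑*72 = -8)
H(R) = 4*R/(R + 1/(2*R)) (H(R) = 2*((R + R)/(R + 1/(R + R))) = 2*((2*R)/(R + 1/(2*R))) = 2*(2*R/(R + 1/(2*R))) = 4*R/(R + 1/(2*R)))
x*H(y) = -64*8²/(1 + 2*8²) = -64*64/(1 + 2*64) = -64*64/(1 + 128) = -64*64/129 = -8*512/129 = -4096/129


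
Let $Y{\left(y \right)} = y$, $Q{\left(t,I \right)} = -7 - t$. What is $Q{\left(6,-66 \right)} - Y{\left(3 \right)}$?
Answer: $-16$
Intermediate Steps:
$Q{\left(6,-66 \right)} - Y{\left(3 \right)} = \left(-7 - 6\right) - 3 = -13 - 3 = -16$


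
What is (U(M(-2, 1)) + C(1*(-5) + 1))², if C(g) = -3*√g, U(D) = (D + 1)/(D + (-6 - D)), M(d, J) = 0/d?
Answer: -1295/36 + 2*I ≈ -35.972 + 2.0*I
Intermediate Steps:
M(d, J) = 0
U(D) = -⅙ - D/6 (U(D) = (1 + D)/(-6) = (1 + D)*(-⅙) = -⅙ - D/6)
(U(M(-2, 1)) + C(1*(-5) + 1))² = ((-⅙ - ⅙*0) - 3*√(1*(-5) + 1))² = ((-⅙ + 0) - 3*√(-5 + 1))² = (-⅙ - 6*I)²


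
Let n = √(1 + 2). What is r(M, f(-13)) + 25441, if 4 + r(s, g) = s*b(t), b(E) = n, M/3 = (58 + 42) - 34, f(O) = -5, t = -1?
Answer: 25437 + 198*√3 ≈ 25780.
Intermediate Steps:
M = 198 (M = 3*((58 + 42) - 34) = 3*(100 - 34) = 3*66 = 198)
n = √3 ≈ 1.7320
b(E) = √3
r(s, g) = -4 + s*√3
r(M, f(-13)) + 25441 = (-4 + 198*√3) + 25441 = 25437 + 198*√3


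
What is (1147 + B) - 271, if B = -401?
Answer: 475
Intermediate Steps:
(1147 + B) - 271 = (1147 - 401) - 271 = 746 - 271 = 475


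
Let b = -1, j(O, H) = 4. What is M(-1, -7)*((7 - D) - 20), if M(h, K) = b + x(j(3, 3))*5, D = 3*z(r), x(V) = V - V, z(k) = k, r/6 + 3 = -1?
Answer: -59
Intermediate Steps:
r = -24 (r = -18 + 6*(-1) = -18 - 6 = -24)
x(V) = 0
D = -72 (D = 3*(-24) = -72)
M(h, K) = -1 (M(h, K) = -1 + 0*5 = -1 + 0 = -1)
M(-1, -7)*((7 - D) - 20) = -((7 - 1*(-72)) - 20) = -((7 + 72) - 20) = -(79 - 20) = -1*59 = -59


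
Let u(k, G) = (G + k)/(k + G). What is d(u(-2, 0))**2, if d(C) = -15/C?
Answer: 225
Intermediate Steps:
u(k, G) = 1 (u(k, G) = (G + k)/(G + k) = 1)
d(u(-2, 0))**2 = (-15/1)**2 = (-15*1)**2 = (-15)**2 = 225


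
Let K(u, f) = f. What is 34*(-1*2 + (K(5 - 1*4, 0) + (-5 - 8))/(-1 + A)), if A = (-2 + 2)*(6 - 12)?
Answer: 374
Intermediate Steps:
A = 0 (A = 0*(-6) = 0)
34*(-1*2 + (K(5 - 1*4, 0) + (-5 - 8))/(-1 + A)) = 34*(-1*2 + (0 + (-5 - 8))/(-1 + 0)) = 34*(-2 + (0 - 13)/(-1)) = 34*(-2 - 13*(-1)) = 34*(-2 + 13) = 34*11 = 374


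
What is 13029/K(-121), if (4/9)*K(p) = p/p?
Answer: 17372/3 ≈ 5790.7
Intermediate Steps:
K(p) = 9/4 (K(p) = 9*(p/p)/4 = (9/4)*1 = 9/4)
13029/K(-121) = 13029/(9/4) = 13029*(4/9) = 17372/3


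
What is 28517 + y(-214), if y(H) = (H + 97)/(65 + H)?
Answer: 4249150/149 ≈ 28518.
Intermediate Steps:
y(H) = (97 + H)/(65 + H)
28517 + y(-214) = 28517 + (97 - 214)/(65 - 214) = 28517 - 117/(-149) = 28517 - 1/149*(-117) = 28517 + 117/149 = 4249150/149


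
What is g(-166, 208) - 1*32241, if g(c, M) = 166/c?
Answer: -32242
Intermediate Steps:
g(-166, 208) - 1*32241 = 166/(-166) - 1*32241 = 166*(-1/166) - 32241 = -1 - 32241 = -32242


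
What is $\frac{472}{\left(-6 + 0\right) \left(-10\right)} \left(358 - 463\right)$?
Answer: $-826$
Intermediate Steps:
$\frac{472}{\left(-6 + 0\right) \left(-10\right)} \left(358 - 463\right) = \frac{472}{\left(-6\right) \left(-10\right)} \left(-105\right) = \frac{472}{60} \left(-105\right) = 472 \cdot \frac{1}{60} \left(-105\right) = \frac{118}{15} \left(-105\right) = -826$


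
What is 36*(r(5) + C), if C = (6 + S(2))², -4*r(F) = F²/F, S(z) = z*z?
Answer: 3555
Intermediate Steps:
S(z) = z²
r(F) = -F/4 (r(F) = -F²/(4*F) = -F/4)
C = 100 (C = (6 + 2²)² = (6 + 4)² = 10² = 100)
36*(r(5) + C) = 36*(-¼*5 + 100) = 36*(-5/4 + 100) = 36*(395/4) = 3555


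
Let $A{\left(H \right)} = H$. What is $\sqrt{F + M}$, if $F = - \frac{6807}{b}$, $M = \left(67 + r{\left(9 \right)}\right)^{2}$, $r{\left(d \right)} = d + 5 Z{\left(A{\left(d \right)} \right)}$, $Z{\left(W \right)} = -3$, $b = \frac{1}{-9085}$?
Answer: $2 \sqrt{15461329} \approx 7864.2$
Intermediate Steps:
$b = - \frac{1}{9085} \approx -0.00011007$
$r{\left(d \right)} = -15 + d$ ($r{\left(d \right)} = d + 5 \left(-3\right) = d - 15 = -15 + d$)
$M = 3721$ ($M = \left(67 + \left(-15 + 9\right)\right)^{2} = \left(67 - 6\right)^{2} = 61^{2} = 3721$)
$F = 61841595$ ($F = - \frac{6807}{- \frac{1}{9085}} = \left(-6807\right) \left(-9085\right) = 61841595$)
$\sqrt{F + M} = \sqrt{61841595 + 3721} = \sqrt{61845316} = 2 \sqrt{15461329}$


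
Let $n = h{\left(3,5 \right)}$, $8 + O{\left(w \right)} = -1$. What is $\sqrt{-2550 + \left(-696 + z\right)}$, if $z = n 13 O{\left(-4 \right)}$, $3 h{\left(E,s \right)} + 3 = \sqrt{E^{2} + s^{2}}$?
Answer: $\sqrt{-3129 - 39 \sqrt{34}} \approx 57.935 i$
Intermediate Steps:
$h{\left(E,s \right)} = -1 + \frac{\sqrt{E^{2} + s^{2}}}{3}$
$O{\left(w \right)} = -9$ ($O{\left(w \right)} = -8 - 1 = -9$)
$n = -1 + \frac{\sqrt{34}}{3}$ ($n = -1 + \frac{\sqrt{3^{2} + 5^{2}}}{3} = -1 + \frac{\sqrt{9 + 25}}{3} = -1 + \frac{\sqrt{34}}{3} \approx 0.94365$)
$z = 117 - 39 \sqrt{34}$ ($z = \left(-1 + \frac{\sqrt{34}}{3}\right) 13 \left(-9\right) = \left(-13 + \frac{13 \sqrt{34}}{3}\right) \left(-9\right) = 117 - 39 \sqrt{34} \approx -110.41$)
$\sqrt{-2550 + \left(-696 + z\right)} = \sqrt{-2550 - \left(579 + 39 \sqrt{34}\right)} = \sqrt{-3129 - 39 \sqrt{34}}$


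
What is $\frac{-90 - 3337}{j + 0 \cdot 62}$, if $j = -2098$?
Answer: $\frac{3427}{2098} \approx 1.6335$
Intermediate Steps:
$\frac{-90 - 3337}{j + 0 \cdot 62} = \frac{-90 - 3337}{-2098 + 0 \cdot 62} = - \frac{3427}{-2098 + 0} = - \frac{3427}{-2098} = \left(-3427\right) \left(- \frac{1}{2098}\right) = \frac{3427}{2098}$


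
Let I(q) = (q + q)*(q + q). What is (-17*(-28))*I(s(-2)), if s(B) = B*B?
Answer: 30464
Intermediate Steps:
s(B) = B²
I(q) = 4*q² (I(q) = (2*q)*(2*q) = 4*q²)
(-17*(-28))*I(s(-2)) = (-17*(-28))*(4*((-2)²)²) = 476*(4*4²) = 476*(4*16) = 476*64 = 30464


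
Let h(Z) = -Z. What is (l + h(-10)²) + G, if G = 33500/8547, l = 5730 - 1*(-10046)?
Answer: 135725672/8547 ≈ 15880.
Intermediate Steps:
l = 15776 (l = 5730 + 10046 = 15776)
G = 33500/8547 (G = 33500*(1/8547) = 33500/8547 ≈ 3.9195)
(l + h(-10)²) + G = (15776 + (-1*(-10))²) + 33500/8547 = (15776 + 10²) + 33500/8547 = (15776 + 100) + 33500/8547 = 15876 + 33500/8547 = 135725672/8547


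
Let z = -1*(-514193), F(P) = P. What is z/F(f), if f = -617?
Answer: -514193/617 ≈ -833.38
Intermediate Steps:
z = 514193
z/F(f) = 514193/(-617) = 514193*(-1/617) = -514193/617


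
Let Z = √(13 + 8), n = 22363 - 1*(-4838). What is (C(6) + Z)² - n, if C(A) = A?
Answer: -27144 + 12*√21 ≈ -27089.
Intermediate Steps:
n = 27201 (n = 22363 + 4838 = 27201)
Z = √21 ≈ 4.5826
(C(6) + Z)² - n = (6 + √21)² - 1*27201 = (6 + √21)² - 27201 = -27201 + (6 + √21)²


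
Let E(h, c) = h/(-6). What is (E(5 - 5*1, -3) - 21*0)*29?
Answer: 0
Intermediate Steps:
E(h, c) = -h/6 (E(h, c) = h*(-⅙) = -h/6)
(E(5 - 5*1, -3) - 21*0)*29 = (-(5 - 5*1)/6 - 21*0)*29 = (-(5 - 5)/6 + 0)*29 = (-⅙*0 + 0)*29 = (0 + 0)*29 = 0*29 = 0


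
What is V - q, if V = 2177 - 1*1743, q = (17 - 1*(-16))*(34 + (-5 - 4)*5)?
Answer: 797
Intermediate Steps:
q = -363 (q = (17 + 16)*(34 - 9*5) = 33*(34 - 45) = 33*(-11) = -363)
V = 434 (V = 2177 - 1743 = 434)
V - q = 434 - 1*(-363) = 434 + 363 = 797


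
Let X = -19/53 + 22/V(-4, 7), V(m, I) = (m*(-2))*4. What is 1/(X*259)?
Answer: 848/72261 ≈ 0.011735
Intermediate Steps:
V(m, I) = -8*m (V(m, I) = -2*m*4 = -8*m)
X = 279/848 (X = -19/53 + 22/((-8*(-4))) = -19*1/53 + 22/32 = -19/53 + 22*(1/32) = -19/53 + 11/16 = 279/848 ≈ 0.32901)
1/(X*259) = 1/((279/848)*259) = 1/(72261/848) = 848/72261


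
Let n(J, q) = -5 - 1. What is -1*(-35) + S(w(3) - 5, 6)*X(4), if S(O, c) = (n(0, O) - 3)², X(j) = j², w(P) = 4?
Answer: 1331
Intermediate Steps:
n(J, q) = -6
S(O, c) = 81 (S(O, c) = (-6 - 3)² = (-9)² = 81)
-1*(-35) + S(w(3) - 5, 6)*X(4) = -1*(-35) + 81*4² = 35 + 81*16 = 35 + 1296 = 1331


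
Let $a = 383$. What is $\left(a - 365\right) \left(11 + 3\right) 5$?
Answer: $1260$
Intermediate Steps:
$\left(a - 365\right) \left(11 + 3\right) 5 = \left(383 - 365\right) \left(11 + 3\right) 5 = 18 \cdot 14 \cdot 5 = 18 \cdot 70 = 1260$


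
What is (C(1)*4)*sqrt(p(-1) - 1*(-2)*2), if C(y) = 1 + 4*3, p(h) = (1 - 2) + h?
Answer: 52*sqrt(2) ≈ 73.539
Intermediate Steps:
p(h) = -1 + h
C(y) = 13 (C(y) = 1 + 12 = 13)
(C(1)*4)*sqrt(p(-1) - 1*(-2)*2) = (13*4)*sqrt((-1 - 1) - 1*(-2)*2) = 52*sqrt(-2 + 2*2) = 52*sqrt(-2 + 4) = 52*sqrt(2)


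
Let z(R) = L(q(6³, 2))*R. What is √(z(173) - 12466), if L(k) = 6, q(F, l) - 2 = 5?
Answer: 2*I*√2857 ≈ 106.9*I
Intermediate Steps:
q(F, l) = 7 (q(F, l) = 2 + 5 = 7)
z(R) = 6*R
√(z(173) - 12466) = √(6*173 - 12466) = √(1038 - 12466) = √(-11428) = 2*I*√2857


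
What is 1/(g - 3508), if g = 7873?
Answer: 1/4365 ≈ 0.00022910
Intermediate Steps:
1/(g - 3508) = 1/(7873 - 3508) = 1/4365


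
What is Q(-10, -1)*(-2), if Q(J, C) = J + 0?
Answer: 20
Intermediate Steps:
Q(J, C) = J
Q(-10, -1)*(-2) = -10*(-2) = 20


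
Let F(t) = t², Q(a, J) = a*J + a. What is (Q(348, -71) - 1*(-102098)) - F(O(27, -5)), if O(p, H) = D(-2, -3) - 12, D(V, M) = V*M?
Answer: 77702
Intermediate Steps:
Q(a, J) = a + J*a (Q(a, J) = J*a + a = a + J*a)
D(V, M) = M*V
O(p, H) = -6 (O(p, H) = -3*(-2) - 12 = 6 - 12 = -6)
(Q(348, -71) - 1*(-102098)) - F(O(27, -5)) = (348*(1 - 71) - 1*(-102098)) - 1*(-6)² = (348*(-70) + 102098) - 1*36 = (-24360 + 102098) - 36 = 77738 - 36 = 77702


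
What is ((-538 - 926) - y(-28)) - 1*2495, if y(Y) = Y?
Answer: -3931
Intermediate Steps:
((-538 - 926) - y(-28)) - 1*2495 = ((-538 - 926) - 1*(-28)) - 1*2495 = (-1464 + 28) - 2495 = -1436 - 2495 = -3931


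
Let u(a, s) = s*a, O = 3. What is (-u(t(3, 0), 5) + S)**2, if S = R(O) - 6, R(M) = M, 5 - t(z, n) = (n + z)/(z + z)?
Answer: 2601/4 ≈ 650.25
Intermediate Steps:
t(z, n) = 5 - (n + z)/(2*z) (t(z, n) = 5 - (n + z)/(z + z) = 5 - (n + z)/(2*z))
u(a, s) = a*s
S = -3 (S = 3 - 6 = -3)
(-u(t(3, 0), 5) + S)**2 = (-(1/2)*(-1*0 + 9*3)/3*5 - 3)**2 = (-(1/2)*(1/3)*(0 + 27)*5 - 3)**2 = (-(1/2)*(1/3)*27*5 - 3)**2 = (-9*5/2 - 3)**2 = (-1*45/2 - 3)**2 = (-45/2 - 3)**2 = (-51/2)**2 = 2601/4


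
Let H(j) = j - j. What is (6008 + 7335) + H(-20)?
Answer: 13343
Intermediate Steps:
H(j) = 0
(6008 + 7335) + H(-20) = (6008 + 7335) + 0 = 13343 + 0 = 13343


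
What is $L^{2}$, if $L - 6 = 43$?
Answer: $2401$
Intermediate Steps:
$L = 49$ ($L = 6 + 43 = 49$)
$L^{2} = 49^{2} = 2401$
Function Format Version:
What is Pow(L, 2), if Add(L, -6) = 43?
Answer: 2401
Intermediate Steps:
L = 49 (L = Add(6, 43) = 49)
Pow(L, 2) = Pow(49, 2) = 2401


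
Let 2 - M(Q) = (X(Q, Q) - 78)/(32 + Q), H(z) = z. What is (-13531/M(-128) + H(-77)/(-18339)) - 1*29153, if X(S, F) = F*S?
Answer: -4422129841142/151278411 ≈ -29232.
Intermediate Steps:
M(Q) = 2 - (-78 + Q**2)/(32 + Q) (M(Q) = 2 - (Q*Q - 78)/(32 + Q) = 2 - (Q**2 - 78)/(32 + Q) = 2 - (-78 + Q**2)/(32 + Q))
(-13531/M(-128) + H(-77)/(-18339)) - 1*29153 = (-13531*(32 - 128)/(142 - 1*(-128)**2 + 2*(-128)) - 77/(-18339)) - 1*29153 = (-13531*(-96/(142 - 1*16384 - 256)) - 77*(-1/18339)) - 29153 = (-13531*(-96/(142 - 16384 - 256)) + 77/18339) - 29153 = (-13531/((-1/96*(-16498))) + 77/18339) - 29153 = (-13531/8249/48 + 77/18339) - 29153 = (-13531*48/8249 + 77/18339) - 29153 = (-649488/8249 + 77/18339) - 29153 = -11910325259/151278411 - 29153 = -4422129841142/151278411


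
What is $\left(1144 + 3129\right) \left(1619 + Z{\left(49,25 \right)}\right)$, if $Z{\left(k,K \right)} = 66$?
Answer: $7200005$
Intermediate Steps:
$\left(1144 + 3129\right) \left(1619 + Z{\left(49,25 \right)}\right) = \left(1144 + 3129\right) \left(1619 + 66\right) = 4273 \cdot 1685 = 7200005$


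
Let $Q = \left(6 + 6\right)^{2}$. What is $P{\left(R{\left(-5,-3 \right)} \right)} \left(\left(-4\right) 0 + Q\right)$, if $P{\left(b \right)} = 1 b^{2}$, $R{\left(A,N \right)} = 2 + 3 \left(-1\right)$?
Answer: $144$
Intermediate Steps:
$Q = 144$ ($Q = 12^{2} = 144$)
$R{\left(A,N \right)} = -1$ ($R{\left(A,N \right)} = 2 - 3 = -1$)
$P{\left(b \right)} = b^{2}$
$P{\left(R{\left(-5,-3 \right)} \right)} \left(\left(-4\right) 0 + Q\right) = \left(-1\right)^{2} \left(\left(-4\right) 0 + 144\right) = 1 \left(0 + 144\right) = 1 \cdot 144 = 144$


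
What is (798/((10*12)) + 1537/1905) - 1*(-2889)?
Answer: 22071001/7620 ≈ 2896.5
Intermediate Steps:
(798/((10*12)) + 1537/1905) - 1*(-2889) = (798/120 + 1537*(1/1905)) + 2889 = (798*(1/120) + 1537/1905) + 2889 = (133/20 + 1537/1905) + 2889 = 56821/7620 + 2889 = 22071001/7620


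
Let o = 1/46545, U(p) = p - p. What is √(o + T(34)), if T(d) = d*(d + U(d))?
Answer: √2504401247445/46545 ≈ 34.000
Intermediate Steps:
U(p) = 0
T(d) = d² (T(d) = d*(d + 0) = d*d = d²)
o = 1/46545 ≈ 2.1485e-5
√(o + T(34)) = √(1/46545 + 34²) = √(1/46545 + 1156) = √(53806021/46545) = √2504401247445/46545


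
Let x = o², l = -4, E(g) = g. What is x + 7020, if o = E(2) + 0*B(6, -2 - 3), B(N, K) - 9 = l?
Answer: 7024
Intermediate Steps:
B(N, K) = 5 (B(N, K) = 9 - 4 = 5)
o = 2 (o = 2 + 0*5 = 2 + 0 = 2)
x = 4 (x = 2² = 4)
x + 7020 = 4 + 7020 = 7024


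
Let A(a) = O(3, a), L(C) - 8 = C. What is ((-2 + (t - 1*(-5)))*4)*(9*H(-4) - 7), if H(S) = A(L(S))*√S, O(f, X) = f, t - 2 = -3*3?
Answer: 112 - 864*I ≈ 112.0 - 864.0*I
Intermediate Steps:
t = -7 (t = 2 - 3*3 = 2 - 9 = -7)
L(C) = 8 + C
A(a) = 3
H(S) = 3*√S
((-2 + (t - 1*(-5)))*4)*(9*H(-4) - 7) = ((-2 + (-7 - 1*(-5)))*4)*(9*(3*√(-4)) - 7) = ((-2 + (-7 + 5))*4)*(9*(3*(2*I)) - 7) = ((-2 - 2)*4)*(9*(6*I) - 7) = (-4*4)*(54*I - 7) = -16*(-7 + 54*I) = 112 - 864*I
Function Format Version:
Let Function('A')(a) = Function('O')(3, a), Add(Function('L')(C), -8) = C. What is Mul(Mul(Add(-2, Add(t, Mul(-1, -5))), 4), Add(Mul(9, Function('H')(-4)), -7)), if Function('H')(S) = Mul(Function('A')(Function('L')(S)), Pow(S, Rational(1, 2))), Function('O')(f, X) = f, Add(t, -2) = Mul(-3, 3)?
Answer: Add(112, Mul(-864, I)) ≈ Add(112.00, Mul(-864.00, I))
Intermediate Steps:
t = -7 (t = Add(2, Mul(-3, 3)) = Add(2, -9) = -7)
Function('L')(C) = Add(8, C)
Function('A')(a) = 3
Function('H')(S) = Mul(3, Pow(S, Rational(1, 2)))
Mul(Mul(Add(-2, Add(t, Mul(-1, -5))), 4), Add(Mul(9, Function('H')(-4)), -7)) = Mul(Mul(Add(-2, Add(-7, Mul(-1, -5))), 4), Add(Mul(9, Mul(3, Pow(-4, Rational(1, 2)))), -7)) = Mul(Mul(Add(-2, Add(-7, 5)), 4), Add(Mul(9, Mul(3, Mul(2, I))), -7)) = Mul(Mul(Add(-2, -2), 4), Add(Mul(9, Mul(6, I)), -7)) = Mul(Mul(-4, 4), Add(Mul(54, I), -7)) = Mul(-16, Add(-7, Mul(54, I))) = Add(112, Mul(-864, I))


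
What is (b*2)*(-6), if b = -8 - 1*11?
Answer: 228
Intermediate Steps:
b = -19 (b = -8 - 11 = -19)
(b*2)*(-6) = -19*2*(-6) = -38*(-6) = 228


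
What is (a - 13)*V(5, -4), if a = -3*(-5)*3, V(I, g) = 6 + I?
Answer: 352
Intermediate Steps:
a = 45 (a = 15*3 = 45)
(a - 13)*V(5, -4) = (45 - 13)*(6 + 5) = 32*11 = 352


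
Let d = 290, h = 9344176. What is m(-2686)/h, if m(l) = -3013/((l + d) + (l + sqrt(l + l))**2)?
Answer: -5428543191/121692467642639811008 - 4046459*I*sqrt(1343)/60846233821319905504 ≈ -4.4609e-11 - 2.4371e-12*I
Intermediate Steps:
m(l) = -3013/(290 + l + (l + sqrt(2)*sqrt(l))**2) (m(l) = -3013/((l + 290) + (l + sqrt(l + l))**2) = -3013/((290 + l) + (l + sqrt(2*l))**2) = -3013/((290 + l) + (l + sqrt(2)*sqrt(l))**2) = -3013/(290 + l + (l + sqrt(2)*sqrt(l))**2))
m(-2686)/h = -3013/(290 - 2686 + (-2686 + sqrt(2)*sqrt(-2686))**2)/9344176 = -3013/(290 - 2686 + (-2686 + sqrt(2)*(I*sqrt(2686)))**2)*(1/9344176) = -3013/(290 - 2686 + (-2686 + 2*I*sqrt(1343))**2)*(1/9344176) = -3013/(-2396 + (-2686 + 2*I*sqrt(1343))**2)*(1/9344176) = -3013/(9344176*(-2396 + (-2686 + 2*I*sqrt(1343))**2))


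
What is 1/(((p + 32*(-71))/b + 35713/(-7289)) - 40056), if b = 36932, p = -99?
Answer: -269197348/10784305206223 ≈ -2.4962e-5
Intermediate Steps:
1/(((p + 32*(-71))/b + 35713/(-7289)) - 40056) = 1/(((-99 + 32*(-71))/36932 + 35713/(-7289)) - 40056) = 1/(((-99 - 2272)*(1/36932) + 35713*(-1/7289)) - 40056) = 1/((-2371*1/36932 - 35713/7289) - 40056) = 1/((-2371/36932 - 35713/7289) - 40056) = 1/(-1336234735/269197348 - 40056) = 1/(-10784305206223/269197348) = -269197348/10784305206223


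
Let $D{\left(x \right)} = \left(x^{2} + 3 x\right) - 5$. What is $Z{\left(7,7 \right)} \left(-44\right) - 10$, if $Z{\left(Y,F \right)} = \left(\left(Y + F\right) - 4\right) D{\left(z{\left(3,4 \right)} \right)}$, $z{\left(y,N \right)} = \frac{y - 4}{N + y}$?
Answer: $\frac{116110}{49} \approx 2369.6$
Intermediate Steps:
$z{\left(y,N \right)} = \frac{-4 + y}{N + y}$
$D{\left(x \right)} = -5 + x^{2} + 3 x$
$Z{\left(Y,F \right)} = \frac{1060}{49} - \frac{265 F}{49} - \frac{265 Y}{49}$ ($Z{\left(Y,F \right)} = \left(\left(Y + F\right) - 4\right) \left(-5 + \left(\frac{-4 + 3}{4 + 3}\right)^{2} + 3 \frac{-4 + 3}{4 + 3}\right) = \left(\left(F + Y\right) - 4\right) \left(-5 + \left(\frac{1}{7} \left(-1\right)\right)^{2} + 3 \cdot \frac{1}{7} \left(-1\right)\right) = \left(-4 + F + Y\right) \left(-5 + \left(\frac{1}{7} \left(-1\right)\right)^{2} + 3 \cdot \frac{1}{7} \left(-1\right)\right) = \left(-4 + F + Y\right) \left(-5 + \left(- \frac{1}{7}\right)^{2} + 3 \left(- \frac{1}{7}\right)\right) = \left(-4 + F + Y\right) \left(-5 + \frac{1}{49} - \frac{3}{7}\right) = \left(-4 + F + Y\right) \left(- \frac{265}{49}\right) = \frac{1060}{49} - \frac{265 F}{49} - \frac{265 Y}{49}$)
$Z{\left(7,7 \right)} \left(-44\right) - 10 = \left(\frac{1060}{49} - \frac{265}{7} - \frac{265}{7}\right) \left(-44\right) - 10 = \left(- \frac{2650}{49}\right) \left(-44\right) - 10 = \frac{116600}{49} - 10 = \frac{116110}{49}$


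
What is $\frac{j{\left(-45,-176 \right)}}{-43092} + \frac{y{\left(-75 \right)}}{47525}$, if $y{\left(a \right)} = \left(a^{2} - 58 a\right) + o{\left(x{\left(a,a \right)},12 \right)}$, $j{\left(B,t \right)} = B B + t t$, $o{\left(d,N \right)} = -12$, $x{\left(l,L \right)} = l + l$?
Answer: $- \frac{1139046929}{2047947300} \approx -0.55619$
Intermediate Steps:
$x{\left(l,L \right)} = 2 l$
$j{\left(B,t \right)} = B^{2} + t^{2}$
$y{\left(a \right)} = -12 + a^{2} - 58 a$ ($y{\left(a \right)} = \left(a^{2} - 58 a\right) - 12 = -12 + a^{2} - 58 a$)
$\frac{j{\left(-45,-176 \right)}}{-43092} + \frac{y{\left(-75 \right)}}{47525} = \frac{\left(-45\right)^{2} + \left(-176\right)^{2}}{-43092} + \frac{-12 + \left(-75\right)^{2} - -4350}{47525} = \left(2025 + 30976\right) \left(- \frac{1}{43092}\right) + \left(-12 + 5625 + 4350\right) \frac{1}{47525} = 33001 \left(- \frac{1}{43092}\right) + 9963 \cdot \frac{1}{47525} = - \frac{33001}{43092} + \frac{9963}{47525} = - \frac{1139046929}{2047947300}$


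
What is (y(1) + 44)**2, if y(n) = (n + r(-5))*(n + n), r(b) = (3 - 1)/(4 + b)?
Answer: 1764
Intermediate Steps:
r(b) = 2/(4 + b)
y(n) = 2*n*(-2 + n) (y(n) = (n + 2/(4 - 5))*(n + n) = (n + 2/(-1))*(2*n) = (n + 2*(-1))*(2*n) = (n - 2)*(2*n) = (-2 + n)*(2*n) = 2*n*(-2 + n))
(y(1) + 44)**2 = (2*1*(-2 + 1) + 44)**2 = (2*1*(-1) + 44)**2 = (-2 + 44)**2 = 42**2 = 1764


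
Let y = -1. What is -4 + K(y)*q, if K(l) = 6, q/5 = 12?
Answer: 356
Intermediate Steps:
q = 60 (q = 5*12 = 60)
-4 + K(y)*q = -4 + 6*60 = -4 + 360 = 356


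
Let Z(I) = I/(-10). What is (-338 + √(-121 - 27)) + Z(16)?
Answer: -1698/5 + 2*I*√37 ≈ -339.6 + 12.166*I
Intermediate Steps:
Z(I) = -I/10 (Z(I) = I*(-⅒) = -I/10)
(-338 + √(-121 - 27)) + Z(16) = (-338 + √(-121 - 27)) - ⅒*16 = (-338 + √(-148)) - 8/5 = (-338 + 2*I*√37) - 8/5 = -1698/5 + 2*I*√37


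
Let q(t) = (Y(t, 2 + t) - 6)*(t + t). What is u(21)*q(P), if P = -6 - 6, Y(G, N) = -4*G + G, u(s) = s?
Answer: -15120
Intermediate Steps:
Y(G, N) = -3*G
P = -12
q(t) = 2*t*(-6 - 3*t) (q(t) = (-3*t - 6)*(t + t) = (-6 - 3*t)*(2*t) = 2*t*(-6 - 3*t))
u(21)*q(P) = 21*(-6*(-12)*(2 - 12)) = 21*(-6*(-12)*(-10)) = 21*(-720) = -15120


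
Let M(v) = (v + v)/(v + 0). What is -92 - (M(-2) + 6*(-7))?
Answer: -52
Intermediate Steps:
M(v) = 2 (M(v) = (2*v)/v = 2)
-92 - (M(-2) + 6*(-7)) = -92 - (2 + 6*(-7)) = -92 - (2 - 42) = -92 - 1*(-40) = -92 + 40 = -52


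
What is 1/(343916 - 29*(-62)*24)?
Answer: 1/387068 ≈ 2.5835e-6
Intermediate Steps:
1/(343916 - 29*(-62)*24) = 1/(343916 + 1798*24) = 1/(343916 + 43152) = 1/387068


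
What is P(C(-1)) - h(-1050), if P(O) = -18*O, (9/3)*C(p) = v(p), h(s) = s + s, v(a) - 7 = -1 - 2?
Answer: 2076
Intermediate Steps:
v(a) = 4 (v(a) = 7 + (-1 - 2) = 7 - 3 = 4)
h(s) = 2*s
C(p) = 4/3 (C(p) = (⅓)*4 = 4/3)
P(C(-1)) - h(-1050) = -18*4/3 - 2*(-1050) = -24 - 1*(-2100) = -24 + 2100 = 2076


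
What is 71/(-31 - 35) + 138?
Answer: 9037/66 ≈ 136.92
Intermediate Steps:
71/(-31 - 35) + 138 = 71/(-66) + 138 = 71*(-1/66) + 138 = -71/66 + 138 = 9037/66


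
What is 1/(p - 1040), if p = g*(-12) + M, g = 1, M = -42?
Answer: -1/1094 ≈ -0.00091408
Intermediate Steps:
p = -54 (p = 1*(-12) - 42 = -12 - 42 = -54)
1/(p - 1040) = 1/(-54 - 1040) = 1/(-1094) = -1/1094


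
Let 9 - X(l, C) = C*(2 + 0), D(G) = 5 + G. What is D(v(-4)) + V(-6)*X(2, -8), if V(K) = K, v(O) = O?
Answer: -149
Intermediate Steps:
X(l, C) = 9 - 2*C (X(l, C) = 9 - C*(2 + 0) = 9 - C*2 = 9 - 2*C)
D(v(-4)) + V(-6)*X(2, -8) = (5 - 4) - 6*(9 - 2*(-8)) = 1 - 6*(9 + 16) = 1 - 6*25 = 1 - 150 = -149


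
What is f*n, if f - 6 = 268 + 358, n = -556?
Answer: -351392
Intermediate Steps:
f = 632 (f = 6 + (268 + 358) = 6 + 626 = 632)
f*n = 632*(-556) = -351392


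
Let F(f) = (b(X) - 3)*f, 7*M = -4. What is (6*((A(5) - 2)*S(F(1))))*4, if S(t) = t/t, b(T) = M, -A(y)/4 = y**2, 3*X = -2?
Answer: -2448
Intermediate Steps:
X = -2/3 (X = (1/3)*(-2) = -2/3 ≈ -0.66667)
M = -4/7 (M = (1/7)*(-4) = -4/7 ≈ -0.57143)
A(y) = -4*y**2
b(T) = -4/7
F(f) = -25*f/7 (F(f) = (-4/7 - 3)*f = -25*f/7)
S(t) = 1
(6*((A(5) - 2)*S(F(1))))*4 = (6*((-4*5**2 - 2)*1))*4 = (6*((-4*25 - 2)*1))*4 = (6*((-100 - 2)*1))*4 = (6*(-102*1))*4 = (6*(-102))*4 = -612*4 = -2448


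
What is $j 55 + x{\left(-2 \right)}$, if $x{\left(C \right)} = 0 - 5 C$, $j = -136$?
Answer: $-7470$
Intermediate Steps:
$x{\left(C \right)} = - 5 C$
$j 55 + x{\left(-2 \right)} = \left(-136\right) 55 - -10 = -7480 + 10 = -7470$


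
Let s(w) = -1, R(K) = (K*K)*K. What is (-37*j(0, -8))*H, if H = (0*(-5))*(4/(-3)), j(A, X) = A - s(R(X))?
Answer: 0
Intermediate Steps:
R(K) = K³ (R(K) = K²*K = K³)
j(A, X) = 1 + A (j(A, X) = A - 1*(-1) = A + 1 = 1 + A)
H = 0 (H = 0*(4*(-⅓)) = 0*(-4/3) = 0)
(-37*j(0, -8))*H = -37*(1 + 0)*0 = -37*1*0 = -37*0 = 0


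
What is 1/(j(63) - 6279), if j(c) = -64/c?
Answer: -63/395641 ≈ -0.00015924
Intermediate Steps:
1/(j(63) - 6279) = 1/(-64/63 - 6279) = 1/(-395641/63) = -63/395641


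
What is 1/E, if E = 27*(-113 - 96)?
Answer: -1/5643 ≈ -0.00017721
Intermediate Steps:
E = -5643 (E = 27*(-209) = -5643)
1/E = 1/(-5643) = -1/5643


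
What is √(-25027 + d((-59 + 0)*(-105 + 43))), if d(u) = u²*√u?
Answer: √(-25027 + 13380964*√3658) ≈ 28448.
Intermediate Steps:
d(u) = u^(5/2)
√(-25027 + d((-59 + 0)*(-105 + 43))) = √(-25027 + ((-59 + 0)*(-105 + 43))^(5/2)) = √(-25027 + (-59*(-62))^(5/2)) = √(-25027 + 3658^(5/2)) = √(-25027 + 13380964*√3658)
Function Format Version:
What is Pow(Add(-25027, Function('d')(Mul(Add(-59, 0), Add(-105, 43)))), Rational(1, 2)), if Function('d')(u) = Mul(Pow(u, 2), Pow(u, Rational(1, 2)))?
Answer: Pow(Add(-25027, Mul(13380964, Pow(3658, Rational(1, 2)))), Rational(1, 2)) ≈ 28448.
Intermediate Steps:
Function('d')(u) = Pow(u, Rational(5, 2))
Pow(Add(-25027, Function('d')(Mul(Add(-59, 0), Add(-105, 43)))), Rational(1, 2)) = Pow(Add(-25027, Pow(Mul(Add(-59, 0), Add(-105, 43)), Rational(5, 2))), Rational(1, 2)) = Pow(Add(-25027, Pow(Mul(-59, -62), Rational(5, 2))), Rational(1, 2)) = Pow(Add(-25027, Pow(3658, Rational(5, 2))), Rational(1, 2)) = Pow(Add(-25027, Mul(13380964, Pow(3658, Rational(1, 2)))), Rational(1, 2))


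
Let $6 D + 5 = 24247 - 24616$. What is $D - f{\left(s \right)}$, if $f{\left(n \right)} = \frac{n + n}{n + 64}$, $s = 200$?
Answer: $- \frac{2107}{33} \approx -63.849$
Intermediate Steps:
$f{\left(n \right)} = \frac{2 n}{64 + n}$
$D = - \frac{187}{3}$ ($D = - \frac{5}{6} + \frac{24247 - 24616}{6} = - \frac{5}{6} + \frac{1}{6} \left(-369\right) = - \frac{5}{6} - \frac{123}{2} = - \frac{187}{3} \approx -62.333$)
$D - f{\left(s \right)} = - \frac{187}{3} - 2 \cdot 200 \frac{1}{64 + 200} = - \frac{187}{3} - 2 \cdot 200 \cdot \frac{1}{264} = - \frac{187}{3} - \frac{50}{33} = - \frac{2107}{33}$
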